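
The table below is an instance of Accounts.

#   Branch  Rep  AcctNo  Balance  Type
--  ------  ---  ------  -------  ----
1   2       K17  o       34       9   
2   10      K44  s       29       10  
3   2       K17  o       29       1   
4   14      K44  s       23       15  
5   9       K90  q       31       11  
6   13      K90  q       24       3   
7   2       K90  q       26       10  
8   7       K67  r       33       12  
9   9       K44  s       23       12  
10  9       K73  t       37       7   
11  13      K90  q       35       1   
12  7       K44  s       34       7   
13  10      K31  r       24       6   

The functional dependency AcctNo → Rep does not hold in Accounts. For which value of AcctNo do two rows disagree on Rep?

AcctNo=o: rows 1, 3 → Rep = K17, K17 ✓
AcctNo=s: rows 2, 4, 9, 12 → Rep = K44, K44, K44, K44 ✓
AcctNo=q: rows 5, 6, 7, 11 → Rep = K90, K90, K90, K90 ✓
AcctNo=r: rows 8, 13 → Rep takes values {K67, K31} — violation
AcctNo=t: row 10 → Rep = K73 ✓
The only AcctNo value with inconsistent Rep is AcctNo=r.

r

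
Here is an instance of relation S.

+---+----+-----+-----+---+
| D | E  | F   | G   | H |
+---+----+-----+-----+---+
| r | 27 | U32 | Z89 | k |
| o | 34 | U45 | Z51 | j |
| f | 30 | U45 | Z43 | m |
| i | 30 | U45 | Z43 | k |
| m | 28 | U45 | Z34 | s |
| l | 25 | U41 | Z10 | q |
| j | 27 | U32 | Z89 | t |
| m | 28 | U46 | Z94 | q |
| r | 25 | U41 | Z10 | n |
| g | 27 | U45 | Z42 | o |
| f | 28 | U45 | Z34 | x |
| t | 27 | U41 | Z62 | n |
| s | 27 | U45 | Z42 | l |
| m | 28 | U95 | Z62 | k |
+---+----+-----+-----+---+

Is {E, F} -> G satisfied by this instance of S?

Yes

(E=27, F=U32): 2 rows → G = Z89, Z89 ✓
(E=34, F=U45): 1 row → G = Z51 ✓
(E=30, F=U45): 2 rows → G = Z43, Z43 ✓
(E=28, F=U45): 2 rows → G = Z34, Z34 ✓
(E=25, F=U41): 2 rows → G = Z10, Z10 ✓
(E=28, F=U46): 1 row → G = Z94 ✓
(E=27, F=U45): 2 rows → G = Z42, Z42 ✓
(E=27, F=U41): 1 row → G = Z62 ✓
(E=28, F=U95): 1 row → G = Z62 ✓
Every {E, F} value is associated with a single G value, so {E, F} -> G holds.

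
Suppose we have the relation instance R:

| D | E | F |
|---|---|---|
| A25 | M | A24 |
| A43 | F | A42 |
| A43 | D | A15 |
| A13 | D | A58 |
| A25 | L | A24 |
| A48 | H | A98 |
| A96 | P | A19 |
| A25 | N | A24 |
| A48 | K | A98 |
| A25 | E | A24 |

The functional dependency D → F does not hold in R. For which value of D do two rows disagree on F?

A43

D=A25: 4 rows → F = A24, A24, A24, A24 ✓
D=A43: 2 rows → F takes values {A42, A15} — violation
D=A13: 1 row → F = A58 ✓
D=A48: 2 rows → F = A98, A98 ✓
D=A96: 1 row → F = A19 ✓
The only D value with inconsistent F is D=A43.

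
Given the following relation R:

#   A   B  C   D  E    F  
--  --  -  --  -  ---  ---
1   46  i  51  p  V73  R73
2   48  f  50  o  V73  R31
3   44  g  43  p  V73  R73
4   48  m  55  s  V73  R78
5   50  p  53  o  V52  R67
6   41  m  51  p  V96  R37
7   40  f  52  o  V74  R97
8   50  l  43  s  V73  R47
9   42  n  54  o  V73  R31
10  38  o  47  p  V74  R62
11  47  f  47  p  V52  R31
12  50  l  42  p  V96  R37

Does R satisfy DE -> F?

No

(D=p, E=V73): rows 1, 3 → F = R73, R73 ✓
(D=o, E=V73): rows 2, 9 → F = R31, R31 ✓
(D=s, E=V73): rows 4, 8 → F takes values {R78, R47} — violation
(D=o, E=V52): row 5 → F = R67 ✓
(D=p, E=V96): rows 6, 12 → F = R37, R37 ✓
(D=o, E=V74): row 7 → F = R97 ✓
(D=p, E=V74): row 10 → F = R62 ✓
(D=p, E=V52): row 11 → F = R31 ✓
Two rows agree on DE but differ on F, so DE -> F does not hold.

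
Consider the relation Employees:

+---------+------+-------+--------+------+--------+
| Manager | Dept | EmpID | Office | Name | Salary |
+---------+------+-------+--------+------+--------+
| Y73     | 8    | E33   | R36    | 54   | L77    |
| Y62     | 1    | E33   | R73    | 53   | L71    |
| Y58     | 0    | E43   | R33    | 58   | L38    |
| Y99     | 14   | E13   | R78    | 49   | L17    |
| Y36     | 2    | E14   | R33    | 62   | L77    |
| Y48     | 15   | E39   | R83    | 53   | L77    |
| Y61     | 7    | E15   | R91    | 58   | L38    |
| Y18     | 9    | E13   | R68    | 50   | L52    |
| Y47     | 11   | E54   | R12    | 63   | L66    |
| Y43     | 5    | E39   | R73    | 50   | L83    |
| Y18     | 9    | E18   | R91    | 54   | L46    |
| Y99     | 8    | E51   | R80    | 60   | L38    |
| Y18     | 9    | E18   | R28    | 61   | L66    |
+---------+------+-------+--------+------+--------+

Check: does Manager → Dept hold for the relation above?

Manager=Y73: 1 row → Dept = 8 ✓
Manager=Y62: 1 row → Dept = 1 ✓
Manager=Y58: 1 row → Dept = 0 ✓
Manager=Y99: 2 rows → Dept takes values {14, 8} — violation
Manager=Y36: 1 row → Dept = 2 ✓
Manager=Y48: 1 row → Dept = 15 ✓
Manager=Y61: 1 row → Dept = 7 ✓
Manager=Y18: 3 rows → Dept = 9, 9, 9 ✓
Manager=Y47: 1 row → Dept = 11 ✓
Manager=Y43: 1 row → Dept = 5 ✓
Two rows agree on Manager but differ on Dept, so Manager → Dept does not hold.

No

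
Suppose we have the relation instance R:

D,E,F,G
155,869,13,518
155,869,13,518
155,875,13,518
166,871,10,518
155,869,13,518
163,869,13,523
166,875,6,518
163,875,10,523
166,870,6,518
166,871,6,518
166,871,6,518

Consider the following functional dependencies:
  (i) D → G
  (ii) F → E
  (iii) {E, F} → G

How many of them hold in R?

(i) D → G: every LHS value maps to a single RHS value — holds.
(ii) F → E: F=13: 5 rows → E takes values {869, 875} — violation; F=10: 2 rows → E takes values {871, 875} — violation; F=6: 4 rows → E takes values {875, 870, 871} — violation — fails.
(iii) {E, F} → G: (E=869, F=13): 4 rows → G takes values {518, 523} — violation — fails.
1 of the 3 dependencies holds.

1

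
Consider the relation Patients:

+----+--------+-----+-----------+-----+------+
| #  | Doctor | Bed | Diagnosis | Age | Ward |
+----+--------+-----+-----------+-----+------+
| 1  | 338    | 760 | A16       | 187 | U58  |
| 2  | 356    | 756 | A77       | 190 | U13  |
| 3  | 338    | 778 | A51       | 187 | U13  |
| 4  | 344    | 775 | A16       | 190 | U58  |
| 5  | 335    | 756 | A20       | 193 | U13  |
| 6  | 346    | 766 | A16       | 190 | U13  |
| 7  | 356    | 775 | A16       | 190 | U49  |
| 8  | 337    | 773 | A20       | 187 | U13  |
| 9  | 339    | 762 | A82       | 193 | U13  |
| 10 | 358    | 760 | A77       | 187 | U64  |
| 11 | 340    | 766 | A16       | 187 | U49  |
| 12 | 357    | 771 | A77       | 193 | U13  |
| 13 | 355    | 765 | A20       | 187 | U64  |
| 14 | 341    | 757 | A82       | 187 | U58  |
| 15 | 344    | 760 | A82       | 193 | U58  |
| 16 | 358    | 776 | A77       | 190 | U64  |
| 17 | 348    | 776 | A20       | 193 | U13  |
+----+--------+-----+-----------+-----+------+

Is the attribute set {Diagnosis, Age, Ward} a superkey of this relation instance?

Rows 5 and 17 have the same {Diagnosis, Age, Ward} value (Diagnosis=A20, Age=193, Ward=U13) but are distinct tuples, so {Diagnosis, Age, Ward} does not determine every attribute — not a superkey.

No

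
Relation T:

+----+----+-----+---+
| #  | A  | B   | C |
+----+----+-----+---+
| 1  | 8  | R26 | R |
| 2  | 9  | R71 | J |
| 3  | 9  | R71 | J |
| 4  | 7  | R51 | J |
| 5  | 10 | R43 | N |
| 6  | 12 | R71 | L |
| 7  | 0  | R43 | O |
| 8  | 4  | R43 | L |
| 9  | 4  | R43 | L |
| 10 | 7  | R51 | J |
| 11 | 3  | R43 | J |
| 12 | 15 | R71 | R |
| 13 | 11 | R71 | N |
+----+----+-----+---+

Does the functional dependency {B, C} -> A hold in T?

(B=R26, C=R): row 1 → A = 8 ✓
(B=R71, C=J): rows 2, 3 → A = 9, 9 ✓
(B=R51, C=J): rows 4, 10 → A = 7, 7 ✓
(B=R43, C=N): row 5 → A = 10 ✓
(B=R71, C=L): row 6 → A = 12 ✓
(B=R43, C=O): row 7 → A = 0 ✓
(B=R43, C=L): rows 8, 9 → A = 4, 4 ✓
(B=R43, C=J): row 11 → A = 3 ✓
(B=R71, C=R): row 12 → A = 15 ✓
(B=R71, C=N): row 13 → A = 11 ✓
Every {B, C} value is associated with a single A value, so {B, C} -> A holds.

Yes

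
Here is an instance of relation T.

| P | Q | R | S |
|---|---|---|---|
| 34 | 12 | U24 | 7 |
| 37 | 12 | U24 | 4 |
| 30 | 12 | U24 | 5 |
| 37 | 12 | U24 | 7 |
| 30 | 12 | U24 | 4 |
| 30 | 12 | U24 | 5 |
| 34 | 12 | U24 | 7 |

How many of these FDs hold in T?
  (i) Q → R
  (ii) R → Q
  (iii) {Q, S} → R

3

(i) Q → R: every LHS value maps to a single RHS value — holds.
(ii) R → Q: every LHS value maps to a single RHS value — holds.
(iii) {Q, S} → R: every LHS value maps to a single RHS value — holds.
3 of the 3 dependencies hold.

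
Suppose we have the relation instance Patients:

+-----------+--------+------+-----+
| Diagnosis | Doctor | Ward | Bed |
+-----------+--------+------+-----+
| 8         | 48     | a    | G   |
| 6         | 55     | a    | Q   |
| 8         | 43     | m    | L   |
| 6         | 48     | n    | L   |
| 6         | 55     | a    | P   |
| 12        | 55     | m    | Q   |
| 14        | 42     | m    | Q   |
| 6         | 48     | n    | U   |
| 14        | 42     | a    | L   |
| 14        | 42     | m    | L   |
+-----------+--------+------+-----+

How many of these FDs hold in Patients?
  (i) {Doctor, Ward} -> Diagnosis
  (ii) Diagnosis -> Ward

1

(i) {Doctor, Ward} -> Diagnosis: every LHS value maps to a single RHS value — holds.
(ii) Diagnosis -> Ward: Diagnosis=8: 2 rows → Ward takes values {a, m} — violation; Diagnosis=6: 4 rows → Ward takes values {a, n} — violation; Diagnosis=14: 3 rows → Ward takes values {m, a} — violation — fails.
1 of the 2 dependencies holds.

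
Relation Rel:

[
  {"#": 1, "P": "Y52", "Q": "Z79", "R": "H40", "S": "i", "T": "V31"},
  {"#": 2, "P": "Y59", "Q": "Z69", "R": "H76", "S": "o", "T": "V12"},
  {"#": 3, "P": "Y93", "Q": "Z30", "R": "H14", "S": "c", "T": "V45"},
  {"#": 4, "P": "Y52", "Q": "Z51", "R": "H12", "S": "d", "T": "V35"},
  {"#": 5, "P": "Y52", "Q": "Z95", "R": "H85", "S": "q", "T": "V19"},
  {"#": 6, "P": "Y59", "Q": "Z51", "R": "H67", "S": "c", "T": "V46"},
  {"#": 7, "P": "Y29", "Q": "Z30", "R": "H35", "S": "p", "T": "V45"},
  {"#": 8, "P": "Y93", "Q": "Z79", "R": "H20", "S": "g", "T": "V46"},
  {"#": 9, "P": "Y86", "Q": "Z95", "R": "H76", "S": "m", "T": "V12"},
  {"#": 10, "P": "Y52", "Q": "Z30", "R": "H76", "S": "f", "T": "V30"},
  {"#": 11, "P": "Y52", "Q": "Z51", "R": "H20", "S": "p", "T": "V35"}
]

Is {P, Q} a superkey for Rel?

Rows 4 and 11 have the same {P, Q} value (P=Y52, Q=Z51) but are distinct tuples, so {P, Q} does not determine every attribute — not a superkey.

No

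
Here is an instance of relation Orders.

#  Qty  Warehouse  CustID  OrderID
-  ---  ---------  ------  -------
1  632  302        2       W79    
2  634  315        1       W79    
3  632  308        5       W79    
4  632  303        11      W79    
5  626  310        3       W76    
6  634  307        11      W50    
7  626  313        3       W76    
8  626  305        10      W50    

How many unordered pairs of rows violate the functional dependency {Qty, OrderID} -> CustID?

(Qty=632, OrderID=W79): violating pairs (1,3), (1,4), (3,4) — 3 pairs.
(Qty=626, OrderID=W76): all 2 rows agree on CustID — 0 pairs.

3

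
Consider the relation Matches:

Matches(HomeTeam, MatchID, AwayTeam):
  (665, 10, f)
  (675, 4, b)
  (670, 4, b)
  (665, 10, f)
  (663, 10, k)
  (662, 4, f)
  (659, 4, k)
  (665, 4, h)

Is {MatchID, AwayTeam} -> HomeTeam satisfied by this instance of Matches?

(MatchID=10, AwayTeam=f): 2 rows → HomeTeam = 665, 665 ✓
(MatchID=4, AwayTeam=b): 2 rows → HomeTeam takes values {675, 670} — violation
(MatchID=10, AwayTeam=k): 1 row → HomeTeam = 663 ✓
(MatchID=4, AwayTeam=f): 1 row → HomeTeam = 662 ✓
(MatchID=4, AwayTeam=k): 1 row → HomeTeam = 659 ✓
(MatchID=4, AwayTeam=h): 1 row → HomeTeam = 665 ✓
Two rows agree on {MatchID, AwayTeam} but differ on HomeTeam, so {MatchID, AwayTeam} -> HomeTeam does not hold.

No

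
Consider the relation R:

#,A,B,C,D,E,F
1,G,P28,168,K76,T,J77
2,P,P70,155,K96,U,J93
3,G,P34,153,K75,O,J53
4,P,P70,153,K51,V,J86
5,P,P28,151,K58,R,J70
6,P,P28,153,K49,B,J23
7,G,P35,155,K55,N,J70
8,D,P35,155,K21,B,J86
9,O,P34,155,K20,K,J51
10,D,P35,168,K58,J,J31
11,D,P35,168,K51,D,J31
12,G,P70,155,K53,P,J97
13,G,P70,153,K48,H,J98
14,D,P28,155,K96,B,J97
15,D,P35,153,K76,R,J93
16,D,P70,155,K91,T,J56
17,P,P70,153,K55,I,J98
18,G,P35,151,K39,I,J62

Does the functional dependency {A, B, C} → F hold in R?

(A=G, B=P28, C=168): row 1 → F = J77 ✓
(A=P, B=P70, C=155): row 2 → F = J93 ✓
(A=G, B=P34, C=153): row 3 → F = J53 ✓
(A=P, B=P70, C=153): rows 4, 17 → F takes values {J86, J98} — violation
(A=P, B=P28, C=151): row 5 → F = J70 ✓
(A=P, B=P28, C=153): row 6 → F = J23 ✓
(A=G, B=P35, C=155): row 7 → F = J70 ✓
(A=D, B=P35, C=155): row 8 → F = J86 ✓
(A=O, B=P34, C=155): row 9 → F = J51 ✓
(A=D, B=P35, C=168): rows 10, 11 → F = J31, J31 ✓
(A=G, B=P70, C=155): row 12 → F = J97 ✓
(A=G, B=P70, C=153): row 13 → F = J98 ✓
(A=D, B=P28, C=155): row 14 → F = J97 ✓
(A=D, B=P35, C=153): row 15 → F = J93 ✓
(A=D, B=P70, C=155): row 16 → F = J56 ✓
(A=G, B=P35, C=151): row 18 → F = J62 ✓
Two rows agree on {A, B, C} but differ on F, so {A, B, C} → F does not hold.

No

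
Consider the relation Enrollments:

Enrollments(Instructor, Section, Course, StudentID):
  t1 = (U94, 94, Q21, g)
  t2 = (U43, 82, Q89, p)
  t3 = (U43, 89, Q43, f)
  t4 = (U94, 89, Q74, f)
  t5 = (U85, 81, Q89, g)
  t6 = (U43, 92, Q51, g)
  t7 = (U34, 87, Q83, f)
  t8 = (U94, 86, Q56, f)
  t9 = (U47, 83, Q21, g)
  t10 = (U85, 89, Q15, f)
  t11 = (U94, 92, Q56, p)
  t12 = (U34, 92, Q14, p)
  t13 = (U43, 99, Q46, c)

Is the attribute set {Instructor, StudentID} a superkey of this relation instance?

Rows 4 and 8 have the same {Instructor, StudentID} value (Instructor=U94, StudentID=f) but are distinct tuples, so {Instructor, StudentID} does not determine every attribute — not a superkey.

No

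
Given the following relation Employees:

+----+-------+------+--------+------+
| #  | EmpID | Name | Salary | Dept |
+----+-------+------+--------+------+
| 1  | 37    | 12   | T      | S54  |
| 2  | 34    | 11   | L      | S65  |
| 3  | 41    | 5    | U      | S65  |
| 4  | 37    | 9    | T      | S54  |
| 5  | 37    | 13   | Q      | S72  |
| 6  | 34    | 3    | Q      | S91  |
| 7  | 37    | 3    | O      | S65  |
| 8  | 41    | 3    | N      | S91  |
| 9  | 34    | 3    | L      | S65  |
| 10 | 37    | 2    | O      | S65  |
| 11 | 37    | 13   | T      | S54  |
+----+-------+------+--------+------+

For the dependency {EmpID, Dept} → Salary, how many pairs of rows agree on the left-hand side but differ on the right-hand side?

(EmpID=37, Dept=S54): all 3 rows agree on Salary — 0 pairs.
(EmpID=34, Dept=S65): all 2 rows agree on Salary — 0 pairs.
(EmpID=37, Dept=S65): all 2 rows agree on Salary — 0 pairs.

0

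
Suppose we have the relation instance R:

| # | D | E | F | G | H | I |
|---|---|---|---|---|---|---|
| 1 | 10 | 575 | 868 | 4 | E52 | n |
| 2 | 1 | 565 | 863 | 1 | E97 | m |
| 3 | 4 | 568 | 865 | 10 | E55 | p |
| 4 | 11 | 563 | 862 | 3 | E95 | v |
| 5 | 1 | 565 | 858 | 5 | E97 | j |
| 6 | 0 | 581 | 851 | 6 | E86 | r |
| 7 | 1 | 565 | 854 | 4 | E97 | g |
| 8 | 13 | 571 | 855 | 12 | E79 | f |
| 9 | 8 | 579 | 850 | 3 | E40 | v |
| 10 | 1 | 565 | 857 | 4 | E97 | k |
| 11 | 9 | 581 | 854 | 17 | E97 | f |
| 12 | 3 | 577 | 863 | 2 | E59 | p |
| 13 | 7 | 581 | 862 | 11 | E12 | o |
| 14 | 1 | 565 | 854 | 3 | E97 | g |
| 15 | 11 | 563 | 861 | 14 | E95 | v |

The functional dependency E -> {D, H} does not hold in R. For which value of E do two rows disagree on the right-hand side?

E=575: row 1 → {D,H} = (10, E52) ✓
E=565: rows 2, 5, 7, 10, 14 → {D,H} = (1, E97), (1, E97), (1, E97), (1, E97), (1, E97) ✓
E=568: row 3 → {D,H} = (4, E55) ✓
E=563: rows 4, 15 → {D,H} = (11, E95), (11, E95) ✓
E=581: rows 6, 11, 13 → {D,H} takes values {(0, E86), (9, E97), (7, E12)} — violation
E=571: row 8 → {D,H} = (13, E79) ✓
E=579: row 9 → {D,H} = (8, E40) ✓
E=577: row 12 → {D,H} = (3, E59) ✓
The only E value with inconsistent RHS is E=581.

581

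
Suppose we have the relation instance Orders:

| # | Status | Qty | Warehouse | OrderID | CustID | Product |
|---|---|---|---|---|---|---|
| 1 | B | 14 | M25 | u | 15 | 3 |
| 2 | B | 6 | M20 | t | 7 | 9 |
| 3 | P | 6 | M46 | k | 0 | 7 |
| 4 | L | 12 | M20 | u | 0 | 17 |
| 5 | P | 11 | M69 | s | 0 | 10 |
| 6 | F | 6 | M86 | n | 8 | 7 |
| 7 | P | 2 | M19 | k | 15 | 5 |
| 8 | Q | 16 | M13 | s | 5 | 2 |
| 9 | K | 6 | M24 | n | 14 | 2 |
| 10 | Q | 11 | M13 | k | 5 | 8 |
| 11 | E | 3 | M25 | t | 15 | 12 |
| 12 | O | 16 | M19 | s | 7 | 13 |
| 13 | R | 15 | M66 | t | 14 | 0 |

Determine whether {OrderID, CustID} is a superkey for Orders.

All 13 rows have distinct {OrderID, CustID} values, so {OrderID, CustID} → (all attributes) holds and {OrderID, CustID} is a superkey.

Yes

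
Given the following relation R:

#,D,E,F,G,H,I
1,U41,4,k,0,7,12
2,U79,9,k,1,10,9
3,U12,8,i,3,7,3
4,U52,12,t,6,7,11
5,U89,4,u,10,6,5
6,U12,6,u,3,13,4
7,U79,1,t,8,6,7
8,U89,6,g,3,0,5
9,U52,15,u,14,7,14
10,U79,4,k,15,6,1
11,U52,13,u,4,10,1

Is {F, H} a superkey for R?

All 11 rows have distinct {F, H} values, so {F, H} → (all attributes) holds and {F, H} is a superkey.

Yes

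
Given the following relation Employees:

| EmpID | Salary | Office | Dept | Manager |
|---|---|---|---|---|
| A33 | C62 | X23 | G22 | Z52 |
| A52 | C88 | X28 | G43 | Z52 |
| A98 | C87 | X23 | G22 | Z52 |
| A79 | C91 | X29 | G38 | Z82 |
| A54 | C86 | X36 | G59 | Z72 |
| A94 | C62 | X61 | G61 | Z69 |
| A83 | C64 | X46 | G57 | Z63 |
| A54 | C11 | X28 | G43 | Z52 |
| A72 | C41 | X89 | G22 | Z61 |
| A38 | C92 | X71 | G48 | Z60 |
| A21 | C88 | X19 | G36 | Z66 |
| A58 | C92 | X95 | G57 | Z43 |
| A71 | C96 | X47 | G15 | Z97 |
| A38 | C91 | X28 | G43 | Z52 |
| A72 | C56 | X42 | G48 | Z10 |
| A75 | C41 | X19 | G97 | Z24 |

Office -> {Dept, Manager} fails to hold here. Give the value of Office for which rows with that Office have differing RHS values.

X19

Office=X23: 2 rows → {Dept,Manager} = (G22, Z52), (G22, Z52) ✓
Office=X28: 3 rows → {Dept,Manager} = (G43, Z52), (G43, Z52), (G43, Z52) ✓
Office=X29: 1 row → {Dept,Manager} = (G38, Z82) ✓
Office=X36: 1 row → {Dept,Manager} = (G59, Z72) ✓
Office=X61: 1 row → {Dept,Manager} = (G61, Z69) ✓
Office=X46: 1 row → {Dept,Manager} = (G57, Z63) ✓
Office=X89: 1 row → {Dept,Manager} = (G22, Z61) ✓
Office=X71: 1 row → {Dept,Manager} = (G48, Z60) ✓
Office=X19: 2 rows → {Dept,Manager} takes values {(G36, Z66), (G97, Z24)} — violation
Office=X95: 1 row → {Dept,Manager} = (G57, Z43) ✓
Office=X47: 1 row → {Dept,Manager} = (G15, Z97) ✓
Office=X42: 1 row → {Dept,Manager} = (G48, Z10) ✓
The only Office value with inconsistent RHS is Office=X19.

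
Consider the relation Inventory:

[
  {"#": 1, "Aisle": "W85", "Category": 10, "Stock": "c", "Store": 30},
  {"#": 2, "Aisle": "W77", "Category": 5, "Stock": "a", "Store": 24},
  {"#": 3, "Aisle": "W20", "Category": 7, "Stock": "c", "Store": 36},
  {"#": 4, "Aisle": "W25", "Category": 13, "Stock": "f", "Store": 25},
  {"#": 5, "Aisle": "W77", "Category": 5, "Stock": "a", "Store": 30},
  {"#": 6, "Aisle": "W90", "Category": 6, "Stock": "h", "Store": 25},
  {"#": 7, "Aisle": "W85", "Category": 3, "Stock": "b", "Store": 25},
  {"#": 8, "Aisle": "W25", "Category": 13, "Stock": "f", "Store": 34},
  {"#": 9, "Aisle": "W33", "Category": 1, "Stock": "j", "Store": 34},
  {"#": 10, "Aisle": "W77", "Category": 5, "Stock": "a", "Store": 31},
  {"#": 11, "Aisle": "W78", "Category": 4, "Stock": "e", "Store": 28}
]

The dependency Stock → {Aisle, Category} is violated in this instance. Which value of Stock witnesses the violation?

Stock=c: rows 1, 3 → {Aisle,Category} takes values {(W85, 10), (W20, 7)} — violation
Stock=a: rows 2, 5, 10 → {Aisle,Category} = (W77, 5), (W77, 5), (W77, 5) ✓
Stock=f: rows 4, 8 → {Aisle,Category} = (W25, 13), (W25, 13) ✓
Stock=h: row 6 → {Aisle,Category} = (W90, 6) ✓
Stock=b: row 7 → {Aisle,Category} = (W85, 3) ✓
Stock=j: row 9 → {Aisle,Category} = (W33, 1) ✓
Stock=e: row 11 → {Aisle,Category} = (W78, 4) ✓
The only Stock value with inconsistent RHS is Stock=c.

c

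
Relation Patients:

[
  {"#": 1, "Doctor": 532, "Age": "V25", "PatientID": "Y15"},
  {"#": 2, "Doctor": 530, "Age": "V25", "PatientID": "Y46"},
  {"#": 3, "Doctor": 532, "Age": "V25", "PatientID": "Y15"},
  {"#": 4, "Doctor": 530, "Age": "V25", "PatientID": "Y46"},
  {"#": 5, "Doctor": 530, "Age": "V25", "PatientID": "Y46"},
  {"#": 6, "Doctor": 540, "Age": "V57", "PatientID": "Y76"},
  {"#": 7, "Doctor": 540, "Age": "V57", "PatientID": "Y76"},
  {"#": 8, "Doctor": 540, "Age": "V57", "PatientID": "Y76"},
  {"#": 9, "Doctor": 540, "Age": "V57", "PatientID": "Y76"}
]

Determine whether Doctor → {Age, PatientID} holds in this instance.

Yes

Doctor=532: rows 1, 3 → {Age,PatientID} = (V25, Y15), (V25, Y15) ✓
Doctor=530: rows 2, 4, 5 → {Age,PatientID} = (V25, Y46), (V25, Y46), (V25, Y46) ✓
Doctor=540: rows 6, 7, 8, 9 → {Age,PatientID} = (V57, Y76), (V57, Y76), (V57, Y76), (V57, Y76) ✓
Every Doctor value is associated with a single {Age, PatientID} value, so Doctor → {Age, PatientID} holds.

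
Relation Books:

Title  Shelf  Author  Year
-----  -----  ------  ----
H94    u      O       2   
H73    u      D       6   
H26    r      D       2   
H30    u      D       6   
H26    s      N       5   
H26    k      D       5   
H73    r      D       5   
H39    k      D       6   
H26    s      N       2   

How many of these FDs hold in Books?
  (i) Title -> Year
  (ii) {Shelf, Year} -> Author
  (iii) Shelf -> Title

(i) Title -> Year: Title=H73: 2 rows → Year takes values {6, 5} — violation; Title=H26: 4 rows → Year takes values {2, 5} — violation — fails.
(ii) {Shelf, Year} -> Author: every LHS value maps to a single RHS value — holds.
(iii) Shelf -> Title: Shelf=u: 3 rows → Title takes values {H94, H73, H30} — violation; Shelf=r: 2 rows → Title takes values {H26, H73} — violation; Shelf=k: 2 rows → Title takes values {H26, H39} — violation — fails.
1 of the 3 dependencies holds.

1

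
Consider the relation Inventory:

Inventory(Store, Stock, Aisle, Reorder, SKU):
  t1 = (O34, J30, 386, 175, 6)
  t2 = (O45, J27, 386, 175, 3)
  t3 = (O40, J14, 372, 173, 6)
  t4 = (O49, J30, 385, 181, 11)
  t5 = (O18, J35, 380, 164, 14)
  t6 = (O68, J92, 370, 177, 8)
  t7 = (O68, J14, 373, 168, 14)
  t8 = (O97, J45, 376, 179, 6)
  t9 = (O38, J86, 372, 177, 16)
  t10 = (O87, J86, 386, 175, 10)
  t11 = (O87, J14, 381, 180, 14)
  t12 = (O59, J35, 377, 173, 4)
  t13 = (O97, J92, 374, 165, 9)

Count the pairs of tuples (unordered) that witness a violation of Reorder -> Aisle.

Reorder=175: all 3 rows agree on Aisle — 0 pairs.
Reorder=173: violating pairs (3,12) — 1 pair.
Reorder=177: violating pairs (6,9) — 1 pair.

2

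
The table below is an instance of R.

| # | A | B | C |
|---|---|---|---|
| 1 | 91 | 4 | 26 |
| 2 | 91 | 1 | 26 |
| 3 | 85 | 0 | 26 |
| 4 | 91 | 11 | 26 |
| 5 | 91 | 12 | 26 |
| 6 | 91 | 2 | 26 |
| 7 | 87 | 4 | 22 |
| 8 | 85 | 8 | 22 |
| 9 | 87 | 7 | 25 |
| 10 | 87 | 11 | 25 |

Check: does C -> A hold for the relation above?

C=26: rows 1, 2, 3, 4, 5, 6 → A takes values {91, 85} — violation
C=22: rows 7, 8 → A takes values {87, 85} — violation
C=25: rows 9, 10 → A = 87, 87 ✓
Two rows agree on C but differ on A, so C -> A does not hold.

No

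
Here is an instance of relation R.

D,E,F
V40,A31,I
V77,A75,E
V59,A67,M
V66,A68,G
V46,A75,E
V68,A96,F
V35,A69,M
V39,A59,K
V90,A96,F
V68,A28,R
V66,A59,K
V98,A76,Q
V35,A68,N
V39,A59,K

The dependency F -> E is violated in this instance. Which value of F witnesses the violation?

F=I: 1 row → E = A31 ✓
F=E: 2 rows → E = A75, A75 ✓
F=M: 2 rows → E takes values {A67, A69} — violation
F=G: 1 row → E = A68 ✓
F=F: 2 rows → E = A96, A96 ✓
F=K: 3 rows → E = A59, A59, A59 ✓
F=R: 1 row → E = A28 ✓
F=Q: 1 row → E = A76 ✓
F=N: 1 row → E = A68 ✓
The only F value with inconsistent E is F=M.

M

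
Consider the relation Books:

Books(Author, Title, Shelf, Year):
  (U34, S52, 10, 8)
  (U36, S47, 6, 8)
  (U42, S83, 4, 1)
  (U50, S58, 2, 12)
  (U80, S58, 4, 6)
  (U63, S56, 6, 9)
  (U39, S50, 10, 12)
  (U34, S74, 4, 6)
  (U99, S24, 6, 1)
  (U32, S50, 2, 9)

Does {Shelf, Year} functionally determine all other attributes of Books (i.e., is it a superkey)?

Two distinct rows share (Shelf=4, Year=6), so {Shelf, Year} does not determine every attribute — not a superkey.

No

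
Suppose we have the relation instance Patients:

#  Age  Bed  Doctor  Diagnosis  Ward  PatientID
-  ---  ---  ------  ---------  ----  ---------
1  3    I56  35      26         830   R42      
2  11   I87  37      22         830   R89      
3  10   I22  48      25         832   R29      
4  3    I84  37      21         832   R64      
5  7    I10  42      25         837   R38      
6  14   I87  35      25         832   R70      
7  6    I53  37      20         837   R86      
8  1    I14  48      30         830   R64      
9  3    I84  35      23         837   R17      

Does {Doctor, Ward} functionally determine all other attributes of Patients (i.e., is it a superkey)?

Yes

All 9 rows have distinct {Doctor, Ward} values, so {Doctor, Ward} → (all attributes) holds and {Doctor, Ward} is a superkey.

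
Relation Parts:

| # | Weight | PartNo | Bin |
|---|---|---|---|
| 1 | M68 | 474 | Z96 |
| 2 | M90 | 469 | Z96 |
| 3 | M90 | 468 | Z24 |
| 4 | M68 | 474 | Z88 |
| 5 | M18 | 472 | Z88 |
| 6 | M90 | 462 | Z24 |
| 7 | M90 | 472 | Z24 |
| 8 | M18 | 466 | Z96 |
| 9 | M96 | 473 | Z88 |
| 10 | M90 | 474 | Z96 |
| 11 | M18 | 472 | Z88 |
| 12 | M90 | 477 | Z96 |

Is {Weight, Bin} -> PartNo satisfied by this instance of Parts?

No

(Weight=M68, Bin=Z96): row 1 → PartNo = 474 ✓
(Weight=M90, Bin=Z96): rows 2, 10, 12 → PartNo takes values {469, 474, 477} — violation
(Weight=M90, Bin=Z24): rows 3, 6, 7 → PartNo takes values {468, 462, 472} — violation
(Weight=M68, Bin=Z88): row 4 → PartNo = 474 ✓
(Weight=M18, Bin=Z88): rows 5, 11 → PartNo = 472, 472 ✓
(Weight=M18, Bin=Z96): row 8 → PartNo = 466 ✓
(Weight=M96, Bin=Z88): row 9 → PartNo = 473 ✓
Two rows agree on {Weight, Bin} but differ on PartNo, so {Weight, Bin} -> PartNo does not hold.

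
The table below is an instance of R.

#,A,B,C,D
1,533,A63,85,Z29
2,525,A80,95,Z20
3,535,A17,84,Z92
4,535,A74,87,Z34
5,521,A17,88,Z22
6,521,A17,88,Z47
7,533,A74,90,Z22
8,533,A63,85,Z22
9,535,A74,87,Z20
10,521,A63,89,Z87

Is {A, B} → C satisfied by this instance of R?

Yes

(A=533, B=A63): rows 1, 8 → C = 85, 85 ✓
(A=525, B=A80): row 2 → C = 95 ✓
(A=535, B=A17): row 3 → C = 84 ✓
(A=535, B=A74): rows 4, 9 → C = 87, 87 ✓
(A=521, B=A17): rows 5, 6 → C = 88, 88 ✓
(A=533, B=A74): row 7 → C = 90 ✓
(A=521, B=A63): row 10 → C = 89 ✓
Every {A, B} value is associated with a single C value, so {A, B} → C holds.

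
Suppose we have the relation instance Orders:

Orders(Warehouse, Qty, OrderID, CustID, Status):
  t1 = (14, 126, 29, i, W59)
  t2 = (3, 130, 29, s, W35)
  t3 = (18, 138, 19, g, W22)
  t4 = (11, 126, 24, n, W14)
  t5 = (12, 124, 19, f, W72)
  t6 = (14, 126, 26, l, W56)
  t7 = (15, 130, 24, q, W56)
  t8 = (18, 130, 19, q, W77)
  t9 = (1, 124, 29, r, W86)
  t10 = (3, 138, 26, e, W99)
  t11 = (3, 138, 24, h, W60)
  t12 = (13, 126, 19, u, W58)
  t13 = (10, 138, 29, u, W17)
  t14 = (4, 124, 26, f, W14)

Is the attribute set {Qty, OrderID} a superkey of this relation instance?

All 14 rows have distinct {Qty, OrderID} values, so {Qty, OrderID} → (all attributes) holds and {Qty, OrderID} is a superkey.

Yes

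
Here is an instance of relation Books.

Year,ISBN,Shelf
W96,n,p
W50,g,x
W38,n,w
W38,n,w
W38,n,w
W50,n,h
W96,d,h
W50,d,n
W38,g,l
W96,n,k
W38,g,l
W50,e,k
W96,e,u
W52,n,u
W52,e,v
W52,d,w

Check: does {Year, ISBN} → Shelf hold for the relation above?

No

(Year=W96, ISBN=n): 2 rows → Shelf takes values {p, k} — violation
(Year=W50, ISBN=g): 1 row → Shelf = x ✓
(Year=W38, ISBN=n): 3 rows → Shelf = w, w, w ✓
(Year=W50, ISBN=n): 1 row → Shelf = h ✓
(Year=W96, ISBN=d): 1 row → Shelf = h ✓
(Year=W50, ISBN=d): 1 row → Shelf = n ✓
(Year=W38, ISBN=g): 2 rows → Shelf = l, l ✓
(Year=W50, ISBN=e): 1 row → Shelf = k ✓
(Year=W96, ISBN=e): 1 row → Shelf = u ✓
(Year=W52, ISBN=n): 1 row → Shelf = u ✓
(Year=W52, ISBN=e): 1 row → Shelf = v ✓
(Year=W52, ISBN=d): 1 row → Shelf = w ✓
Two rows agree on {Year, ISBN} but differ on Shelf, so {Year, ISBN} → Shelf does not hold.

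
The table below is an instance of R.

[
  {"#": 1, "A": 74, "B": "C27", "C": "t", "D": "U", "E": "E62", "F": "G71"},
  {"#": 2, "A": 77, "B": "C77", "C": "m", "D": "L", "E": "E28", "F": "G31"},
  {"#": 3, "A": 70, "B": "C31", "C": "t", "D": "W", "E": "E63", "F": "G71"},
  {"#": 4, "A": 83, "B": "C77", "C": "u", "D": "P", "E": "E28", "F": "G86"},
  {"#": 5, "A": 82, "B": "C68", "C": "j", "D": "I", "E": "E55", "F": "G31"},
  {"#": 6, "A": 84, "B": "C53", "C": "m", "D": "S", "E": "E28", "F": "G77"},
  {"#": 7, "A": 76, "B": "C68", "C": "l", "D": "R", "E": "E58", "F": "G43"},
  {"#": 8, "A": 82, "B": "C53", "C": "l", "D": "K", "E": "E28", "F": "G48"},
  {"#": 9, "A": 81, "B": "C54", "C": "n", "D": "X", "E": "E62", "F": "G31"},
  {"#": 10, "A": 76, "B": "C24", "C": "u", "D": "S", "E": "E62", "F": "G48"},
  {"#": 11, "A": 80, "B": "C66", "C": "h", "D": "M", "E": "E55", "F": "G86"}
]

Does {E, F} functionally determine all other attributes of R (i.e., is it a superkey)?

All 11 rows have distinct {E, F} values, so {E, F} → (all attributes) holds and {E, F} is a superkey.

Yes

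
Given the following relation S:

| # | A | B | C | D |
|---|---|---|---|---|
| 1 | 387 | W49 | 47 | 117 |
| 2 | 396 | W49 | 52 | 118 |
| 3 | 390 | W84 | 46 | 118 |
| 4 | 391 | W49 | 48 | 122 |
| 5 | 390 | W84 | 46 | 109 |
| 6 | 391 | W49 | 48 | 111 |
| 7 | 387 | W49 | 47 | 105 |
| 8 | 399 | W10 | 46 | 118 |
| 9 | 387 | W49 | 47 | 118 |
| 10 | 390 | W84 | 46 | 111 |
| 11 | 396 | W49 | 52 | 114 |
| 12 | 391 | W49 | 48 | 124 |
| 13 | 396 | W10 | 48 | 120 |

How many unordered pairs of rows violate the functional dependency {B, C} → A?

0

(B=W49, C=47): all 3 rows agree on A — 0 pairs.
(B=W49, C=52): all 2 rows agree on A — 0 pairs.
(B=W84, C=46): all 3 rows agree on A — 0 pairs.
(B=W49, C=48): all 3 rows agree on A — 0 pairs.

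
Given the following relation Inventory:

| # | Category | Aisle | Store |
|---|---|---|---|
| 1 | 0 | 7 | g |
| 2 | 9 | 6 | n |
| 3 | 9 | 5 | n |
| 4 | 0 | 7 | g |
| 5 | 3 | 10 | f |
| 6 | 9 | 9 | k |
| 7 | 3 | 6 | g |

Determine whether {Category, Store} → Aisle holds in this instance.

(Category=0, Store=g): rows 1, 4 → Aisle = 7, 7 ✓
(Category=9, Store=n): rows 2, 3 → Aisle takes values {6, 5} — violation
(Category=3, Store=f): row 5 → Aisle = 10 ✓
(Category=9, Store=k): row 6 → Aisle = 9 ✓
(Category=3, Store=g): row 7 → Aisle = 6 ✓
Two rows agree on {Category, Store} but differ on Aisle, so {Category, Store} → Aisle does not hold.

No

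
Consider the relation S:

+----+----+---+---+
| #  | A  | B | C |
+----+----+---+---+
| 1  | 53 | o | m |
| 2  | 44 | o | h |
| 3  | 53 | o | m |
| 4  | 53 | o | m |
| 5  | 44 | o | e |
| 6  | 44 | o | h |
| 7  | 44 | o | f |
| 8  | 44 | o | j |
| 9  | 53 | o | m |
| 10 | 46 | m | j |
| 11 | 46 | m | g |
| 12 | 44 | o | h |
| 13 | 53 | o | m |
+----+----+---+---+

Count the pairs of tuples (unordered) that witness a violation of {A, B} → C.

13

(A=53, B=o): all 5 rows agree on C — 0 pairs.
(A=44, B=o): violating pairs (2,5), (2,7), (2,8), (5,6), (5,7), (5,8), (5,12), (6,7), (6,8), (7,8), (7,12), (8,12) — 12 pairs.
(A=46, B=m): violating pairs (10,11) — 1 pair.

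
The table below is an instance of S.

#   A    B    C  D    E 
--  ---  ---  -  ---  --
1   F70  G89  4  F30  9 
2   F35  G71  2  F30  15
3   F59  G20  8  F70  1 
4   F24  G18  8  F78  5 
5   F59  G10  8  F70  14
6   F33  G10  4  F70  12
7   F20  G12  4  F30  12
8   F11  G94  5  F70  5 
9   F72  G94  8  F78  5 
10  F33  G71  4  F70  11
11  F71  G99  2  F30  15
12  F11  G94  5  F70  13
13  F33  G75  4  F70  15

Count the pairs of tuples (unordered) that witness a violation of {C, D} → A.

3

(C=4, D=F30): violating pairs (1,7) — 1 pair.
(C=2, D=F30): violating pairs (2,11) — 1 pair.
(C=8, D=F70): all 2 rows agree on A — 0 pairs.
(C=8, D=F78): violating pairs (4,9) — 1 pair.
(C=4, D=F70): all 3 rows agree on A — 0 pairs.
(C=5, D=F70): all 2 rows agree on A — 0 pairs.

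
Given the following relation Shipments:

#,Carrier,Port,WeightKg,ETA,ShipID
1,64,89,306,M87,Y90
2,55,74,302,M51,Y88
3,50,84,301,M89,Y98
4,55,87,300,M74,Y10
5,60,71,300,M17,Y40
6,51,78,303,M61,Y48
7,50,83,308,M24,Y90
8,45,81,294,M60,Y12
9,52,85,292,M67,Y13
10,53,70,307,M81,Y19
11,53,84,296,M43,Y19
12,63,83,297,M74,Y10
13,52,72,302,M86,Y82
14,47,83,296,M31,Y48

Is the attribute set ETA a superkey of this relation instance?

No

Rows 4 and 12 have the same ETA value ETA=M74 but are distinct tuples, so ETA does not determine every attribute — not a superkey.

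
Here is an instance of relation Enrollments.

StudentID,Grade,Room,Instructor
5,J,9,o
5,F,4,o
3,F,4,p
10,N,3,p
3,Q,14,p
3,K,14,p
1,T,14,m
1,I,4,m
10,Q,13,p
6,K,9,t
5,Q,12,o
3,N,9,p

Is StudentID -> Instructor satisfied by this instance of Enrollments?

Yes

StudentID=5: 3 rows → Instructor = o, o, o ✓
StudentID=3: 4 rows → Instructor = p, p, p, p ✓
StudentID=10: 2 rows → Instructor = p, p ✓
StudentID=1: 2 rows → Instructor = m, m ✓
StudentID=6: 1 row → Instructor = t ✓
Every StudentID value is associated with a single Instructor value, so StudentID -> Instructor holds.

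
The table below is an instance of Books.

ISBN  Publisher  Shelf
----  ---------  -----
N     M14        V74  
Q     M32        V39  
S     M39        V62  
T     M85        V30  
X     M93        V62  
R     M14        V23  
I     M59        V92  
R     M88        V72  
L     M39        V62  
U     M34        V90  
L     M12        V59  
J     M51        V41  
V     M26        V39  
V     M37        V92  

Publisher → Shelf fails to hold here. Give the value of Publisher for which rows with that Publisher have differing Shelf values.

M14

Publisher=M14: 2 rows → Shelf takes values {V74, V23} — violation
Publisher=M32: 1 row → Shelf = V39 ✓
Publisher=M39: 2 rows → Shelf = V62, V62 ✓
Publisher=M85: 1 row → Shelf = V30 ✓
Publisher=M93: 1 row → Shelf = V62 ✓
Publisher=M59: 1 row → Shelf = V92 ✓
Publisher=M88: 1 row → Shelf = V72 ✓
Publisher=M34: 1 row → Shelf = V90 ✓
Publisher=M12: 1 row → Shelf = V59 ✓
Publisher=M51: 1 row → Shelf = V41 ✓
Publisher=M26: 1 row → Shelf = V39 ✓
Publisher=M37: 1 row → Shelf = V92 ✓
The only Publisher value with inconsistent Shelf is Publisher=M14.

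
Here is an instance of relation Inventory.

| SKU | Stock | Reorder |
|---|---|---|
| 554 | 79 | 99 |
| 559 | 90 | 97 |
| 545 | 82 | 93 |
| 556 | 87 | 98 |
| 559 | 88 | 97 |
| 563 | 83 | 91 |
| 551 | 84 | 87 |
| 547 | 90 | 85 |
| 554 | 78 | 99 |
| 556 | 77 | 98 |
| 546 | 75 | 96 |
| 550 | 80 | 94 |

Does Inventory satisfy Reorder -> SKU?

Yes

Reorder=99: 2 rows → SKU = 554, 554 ✓
Reorder=97: 2 rows → SKU = 559, 559 ✓
Reorder=93: 1 row → SKU = 545 ✓
Reorder=98: 2 rows → SKU = 556, 556 ✓
Reorder=91: 1 row → SKU = 563 ✓
Reorder=87: 1 row → SKU = 551 ✓
Reorder=85: 1 row → SKU = 547 ✓
Reorder=96: 1 row → SKU = 546 ✓
Reorder=94: 1 row → SKU = 550 ✓
Every Reorder value is associated with a single SKU value, so Reorder -> SKU holds.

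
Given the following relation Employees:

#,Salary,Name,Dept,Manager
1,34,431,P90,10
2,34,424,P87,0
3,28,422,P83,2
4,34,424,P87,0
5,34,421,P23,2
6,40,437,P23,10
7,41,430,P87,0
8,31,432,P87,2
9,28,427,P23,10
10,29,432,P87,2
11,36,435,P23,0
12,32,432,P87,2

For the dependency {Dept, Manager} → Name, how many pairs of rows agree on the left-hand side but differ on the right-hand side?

(Dept=P87, Manager=0): violating pairs (2,7), (4,7) — 2 pairs.
(Dept=P23, Manager=10): violating pairs (6,9) — 1 pair.
(Dept=P87, Manager=2): all 3 rows agree on Name — 0 pairs.

3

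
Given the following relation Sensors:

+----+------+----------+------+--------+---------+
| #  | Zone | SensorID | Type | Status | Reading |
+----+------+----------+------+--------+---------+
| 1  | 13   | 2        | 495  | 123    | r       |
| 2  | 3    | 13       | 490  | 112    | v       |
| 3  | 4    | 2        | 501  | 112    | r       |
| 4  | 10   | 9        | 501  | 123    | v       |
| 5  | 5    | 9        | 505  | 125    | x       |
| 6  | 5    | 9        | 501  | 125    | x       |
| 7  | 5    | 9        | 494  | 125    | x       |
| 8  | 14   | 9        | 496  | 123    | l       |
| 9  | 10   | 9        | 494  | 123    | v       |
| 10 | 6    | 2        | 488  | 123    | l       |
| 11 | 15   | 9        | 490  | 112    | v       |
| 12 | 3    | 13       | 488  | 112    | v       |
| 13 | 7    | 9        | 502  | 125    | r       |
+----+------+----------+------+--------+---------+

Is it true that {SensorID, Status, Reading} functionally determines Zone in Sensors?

(SensorID=2, Status=123, Reading=r): row 1 → Zone = 13 ✓
(SensorID=13, Status=112, Reading=v): rows 2, 12 → Zone = 3, 3 ✓
(SensorID=2, Status=112, Reading=r): row 3 → Zone = 4 ✓
(SensorID=9, Status=123, Reading=v): rows 4, 9 → Zone = 10, 10 ✓
(SensorID=9, Status=125, Reading=x): rows 5, 6, 7 → Zone = 5, 5, 5 ✓
(SensorID=9, Status=123, Reading=l): row 8 → Zone = 14 ✓
(SensorID=2, Status=123, Reading=l): row 10 → Zone = 6 ✓
(SensorID=9, Status=112, Reading=v): row 11 → Zone = 15 ✓
(SensorID=9, Status=125, Reading=r): row 13 → Zone = 7 ✓
Every {SensorID, Status, Reading} value is associated with a single Zone value, so {SensorID, Status, Reading} → Zone holds.

Yes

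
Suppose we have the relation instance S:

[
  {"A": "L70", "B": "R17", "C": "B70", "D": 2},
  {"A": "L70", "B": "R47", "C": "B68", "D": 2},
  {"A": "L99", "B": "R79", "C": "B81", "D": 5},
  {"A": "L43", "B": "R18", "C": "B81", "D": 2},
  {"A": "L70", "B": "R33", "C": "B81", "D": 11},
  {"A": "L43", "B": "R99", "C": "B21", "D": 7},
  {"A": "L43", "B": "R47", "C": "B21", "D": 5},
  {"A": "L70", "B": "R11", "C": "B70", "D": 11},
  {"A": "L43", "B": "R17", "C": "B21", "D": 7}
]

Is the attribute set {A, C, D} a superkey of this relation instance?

No

Two distinct rows share (A=L43, C=B21, D=7), so {A, C, D} does not determine every attribute — not a superkey.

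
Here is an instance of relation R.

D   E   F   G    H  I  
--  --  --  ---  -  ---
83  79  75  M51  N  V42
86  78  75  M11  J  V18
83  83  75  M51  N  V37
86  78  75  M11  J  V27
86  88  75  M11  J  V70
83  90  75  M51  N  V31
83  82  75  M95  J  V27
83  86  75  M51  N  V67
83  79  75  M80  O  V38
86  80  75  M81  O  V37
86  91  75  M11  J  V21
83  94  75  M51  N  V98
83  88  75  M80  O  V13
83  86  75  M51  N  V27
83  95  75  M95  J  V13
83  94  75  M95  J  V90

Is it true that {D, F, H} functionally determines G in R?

Yes

(D=83, F=75, H=N): 6 rows → G = M51, M51, M51, M51, M51, M51 ✓
(D=86, F=75, H=J): 4 rows → G = M11, M11, M11, M11 ✓
(D=83, F=75, H=J): 3 rows → G = M95, M95, M95 ✓
(D=83, F=75, H=O): 2 rows → G = M80, M80 ✓
(D=86, F=75, H=O): 1 row → G = M81 ✓
Every {D, F, H} value is associated with a single G value, so {D, F, H} -> G holds.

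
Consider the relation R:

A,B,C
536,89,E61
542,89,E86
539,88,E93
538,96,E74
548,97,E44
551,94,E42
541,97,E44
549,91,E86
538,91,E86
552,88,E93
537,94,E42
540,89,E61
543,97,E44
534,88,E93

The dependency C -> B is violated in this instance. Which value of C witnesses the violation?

E86

C=E61: 2 rows → B = 89, 89 ✓
C=E86: 3 rows → B takes values {89, 91} — violation
C=E93: 3 rows → B = 88, 88, 88 ✓
C=E74: 1 row → B = 96 ✓
C=E44: 3 rows → B = 97, 97, 97 ✓
C=E42: 2 rows → B = 94, 94 ✓
The only C value with inconsistent B is C=E86.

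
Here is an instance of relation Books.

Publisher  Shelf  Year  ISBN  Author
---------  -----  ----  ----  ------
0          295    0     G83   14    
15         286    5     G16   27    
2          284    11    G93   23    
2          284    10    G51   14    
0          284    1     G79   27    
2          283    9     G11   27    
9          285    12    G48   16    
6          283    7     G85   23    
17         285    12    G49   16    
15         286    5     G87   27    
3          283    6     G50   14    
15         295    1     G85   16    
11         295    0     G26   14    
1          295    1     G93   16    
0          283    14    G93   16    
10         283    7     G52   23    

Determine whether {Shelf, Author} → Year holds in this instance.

Yes

(Shelf=295, Author=14): 2 rows → Year = 0, 0 ✓
(Shelf=286, Author=27): 2 rows → Year = 5, 5 ✓
(Shelf=284, Author=23): 1 row → Year = 11 ✓
(Shelf=284, Author=14): 1 row → Year = 10 ✓
(Shelf=284, Author=27): 1 row → Year = 1 ✓
(Shelf=283, Author=27): 1 row → Year = 9 ✓
(Shelf=285, Author=16): 2 rows → Year = 12, 12 ✓
(Shelf=283, Author=23): 2 rows → Year = 7, 7 ✓
(Shelf=283, Author=14): 1 row → Year = 6 ✓
(Shelf=295, Author=16): 2 rows → Year = 1, 1 ✓
(Shelf=283, Author=16): 1 row → Year = 14 ✓
Every {Shelf, Author} value is associated with a single Year value, so {Shelf, Author} → Year holds.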